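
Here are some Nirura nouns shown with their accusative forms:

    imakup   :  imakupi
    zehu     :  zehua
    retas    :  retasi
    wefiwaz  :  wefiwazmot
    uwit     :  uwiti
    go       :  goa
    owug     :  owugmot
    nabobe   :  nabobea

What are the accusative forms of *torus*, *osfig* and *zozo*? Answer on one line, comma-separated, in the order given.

Looking at the final sound of each stem: -i when the stem ends in a voiceless consonant (*imakup*, *retas*, *uwit*); -mot when the stem ends in a voiced consonant (*wefiwaz*, *owug*); -a when the stem ends in a vowel (*zehu*, *go*, *nabobe*).
*torus*: final sound = /s/, a voiceless consonant → -i → *torusi*.
The final sound of *osfig* is /g/, which is a voiced consonant, so the suffix is -mot, giving *osfigmot*.
*zozo* — final sound /o/ (a vowel) → -a → *zozoa*.

torusi, osfigmot, zozoa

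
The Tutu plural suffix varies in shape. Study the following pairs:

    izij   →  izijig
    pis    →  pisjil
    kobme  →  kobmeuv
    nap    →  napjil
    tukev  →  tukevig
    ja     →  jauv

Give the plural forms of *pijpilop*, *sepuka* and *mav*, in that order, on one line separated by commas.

The suffix is conditioned by the final sound: -jil when the stem ends in a voiceless consonant (*pis*, *nap*); -ig when the stem ends in a voiced consonant (*izij*, *tukev*); -uv when the stem ends in a vowel (*kobme*, *ja*).
*pijpilop* — final sound /p/ (a voiceless consonant) → -jil → *pijpilopjil*.
*sepuka* — final sound /a/ (a vowel) → -uv → *sepukauv*.
The final sound of *mav* is /v/, which is a voiced consonant, so the suffix is -ig, giving *mavig*.

pijpilopjil, sepukauv, mavig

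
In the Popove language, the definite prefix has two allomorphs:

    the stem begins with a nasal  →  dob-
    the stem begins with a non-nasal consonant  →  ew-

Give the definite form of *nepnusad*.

dobnepnusad

The first consonant of *nepnusad* is /n/, which is a nasal, so the prefix is dob-, giving *dobnepnusad*.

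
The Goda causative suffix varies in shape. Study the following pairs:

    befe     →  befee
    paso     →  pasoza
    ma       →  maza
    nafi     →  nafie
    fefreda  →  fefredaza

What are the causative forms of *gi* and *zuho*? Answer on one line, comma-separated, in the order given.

gie, zuhoza

The alternation tracks the last vowel of the stem — -e when the last vowel of the stem is a front vowel (*befe*, *nafi*); -za when the last vowel of the stem is a back vowel (*paso*, *ma*, *fefreda*).
The last vowel of *gi* is /i/, which is a front vowel, so the suffix is -e, giving *gie*.
The last vowel of *zuho* is /o/, which is a back vowel, so the suffix is -za, giving *zuhoza*.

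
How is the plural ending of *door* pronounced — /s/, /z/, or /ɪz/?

/z/

The stem *door* ends in a voiced non-sibilant sound.
The plural suffix surfaces as /ɪz/ after sibilants, /s/ after other voiceless consonants, and /z/ after other voiced sounds.
So the plural -s on *door* is pronounced /z/.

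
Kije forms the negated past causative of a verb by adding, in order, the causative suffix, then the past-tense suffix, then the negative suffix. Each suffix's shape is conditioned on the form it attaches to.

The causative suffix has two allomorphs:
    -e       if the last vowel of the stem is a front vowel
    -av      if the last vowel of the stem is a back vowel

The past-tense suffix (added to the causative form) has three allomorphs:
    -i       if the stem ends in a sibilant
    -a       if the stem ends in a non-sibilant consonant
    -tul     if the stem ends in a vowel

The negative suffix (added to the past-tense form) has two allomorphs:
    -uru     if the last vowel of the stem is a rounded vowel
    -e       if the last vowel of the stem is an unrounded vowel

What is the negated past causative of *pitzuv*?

Since the last vowel of *pitzuv* is /u/ (a back vowel), it takes -av, giving *pitzuvav*.
The causative form *pitzuvav* — final sound /v/ (a non-sibilant consonant) → -a → *pitzuvava*.
The past-tense form *pitzuvava* — last vowel /a/ (an unrounded vowel) → -e → *pitzuvavae*.

pitzuvavae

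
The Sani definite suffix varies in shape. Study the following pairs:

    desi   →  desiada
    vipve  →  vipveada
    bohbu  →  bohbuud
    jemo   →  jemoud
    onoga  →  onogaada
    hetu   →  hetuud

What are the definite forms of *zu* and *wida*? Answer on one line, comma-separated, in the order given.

Looking at the last vowel of each stem: -ud when the last vowel of the stem is a rounded vowel (*bohbu*, *jemo*, *hetu*); -ada when the last vowel of the stem is an unrounded vowel (*desi*, *vipve*, *onoga*).
Since the last vowel of *zu* is /u/ (a rounded vowel), it takes -ud, giving *zuud*.
*wida* — last vowel /a/ (an unrounded vowel) → -ada → *widaada*.

zuud, widaada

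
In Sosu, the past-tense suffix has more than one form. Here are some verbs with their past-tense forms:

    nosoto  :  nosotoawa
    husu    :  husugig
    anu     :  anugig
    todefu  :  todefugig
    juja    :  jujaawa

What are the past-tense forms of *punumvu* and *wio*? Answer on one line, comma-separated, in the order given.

The suffix is conditioned by the last vowel: -gig when the last vowel of the stem is a high vowel (*husu*, *anu*, *todefu*); -awa when the last vowel of the stem is a non-high vowel (*nosoto*, *juja*).
*punumvu* — last vowel /u/ (a high vowel) → -gig → *punumvugig*.
*wio* — last vowel /o/ (a non-high vowel) → -awa → *wioawa*.

punumvugig, wioawa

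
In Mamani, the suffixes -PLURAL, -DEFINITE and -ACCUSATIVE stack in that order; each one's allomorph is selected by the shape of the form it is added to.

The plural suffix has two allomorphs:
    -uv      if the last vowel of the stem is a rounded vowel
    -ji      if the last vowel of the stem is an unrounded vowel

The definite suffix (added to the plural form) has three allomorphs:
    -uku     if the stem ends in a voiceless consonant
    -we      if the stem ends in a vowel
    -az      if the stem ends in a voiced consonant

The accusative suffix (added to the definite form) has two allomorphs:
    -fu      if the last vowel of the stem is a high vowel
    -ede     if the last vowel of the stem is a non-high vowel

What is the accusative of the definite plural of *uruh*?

*uruh*: last vowel = /u/, a rounded vowel → -uv → *uruhuv*.
Since the final sound of the plural form *uruhuv* is /v/ (a voiced consonant), it takes -az, giving *uruhuvaz*.
The last vowel of the definite form *uruhuvaz* is /a/, which is a non-high vowel, so the accusative suffix is -ede, giving *uruhuvazede*.

uruhuvazede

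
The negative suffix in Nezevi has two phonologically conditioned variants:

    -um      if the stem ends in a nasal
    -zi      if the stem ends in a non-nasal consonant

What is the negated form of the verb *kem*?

*kem*: final consonant = /m/, a nasal → -um → *kemum*.

kemum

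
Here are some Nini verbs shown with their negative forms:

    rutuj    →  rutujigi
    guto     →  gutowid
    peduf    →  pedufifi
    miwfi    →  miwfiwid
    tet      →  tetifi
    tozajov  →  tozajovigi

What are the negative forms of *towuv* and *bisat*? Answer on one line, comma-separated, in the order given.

towuvigi, bisatifi

Looking at the final sound of each stem: -ifi when the stem ends in a voiceless consonant (*peduf*, *tet*); -igi when the stem ends in a voiced consonant (*rutuj*, *tozajov*); -wid when the stem ends in a vowel (*guto*, *miwfi*).
*towuv* — final sound /v/ (a voiced consonant) → -igi → *towuvigi*.
*bisat*: final sound = /t/, a voiceless consonant → -ifi → *bisatifi*.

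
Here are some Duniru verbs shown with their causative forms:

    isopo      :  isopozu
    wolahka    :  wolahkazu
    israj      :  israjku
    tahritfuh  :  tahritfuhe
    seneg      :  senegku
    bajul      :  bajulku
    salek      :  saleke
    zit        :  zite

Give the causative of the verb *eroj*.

The suffix is conditioned by the final sound: -e when the stem ends in a voiceless consonant (*tahritfuh*, *salek*, *zit*); -ku when the stem ends in a voiced consonant (*israj*, *seneg*, *bajul*); -zu when the stem ends in a vowel (*isopo*, *wolahka*).
*eroj*: final sound = /j/, a voiced consonant → -ku → *erojku*.

erojku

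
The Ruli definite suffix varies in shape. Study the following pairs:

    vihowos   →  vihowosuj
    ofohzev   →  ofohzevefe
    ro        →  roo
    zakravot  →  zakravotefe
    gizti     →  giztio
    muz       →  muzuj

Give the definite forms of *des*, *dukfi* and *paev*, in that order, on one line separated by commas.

desuj, dukfio, paevefe

The suffix is conditioned by the final sound: -uj when the stem ends in a sibilant (*vihowos*, *muz*); -efe when the stem ends in a non-sibilant consonant (*ofohzev*, *zakravot*); -o when the stem ends in a vowel (*ro*, *gizti*).
The final sound of *des* is /s/, which is a sibilant, so the suffix is -uj, giving *desuj*.
The final sound of *dukfi* is /i/, which is a vowel, so the suffix is -o, giving *dukfio*.
*paev* — final sound /v/ (a non-sibilant consonant) → -efe → *paevefe*.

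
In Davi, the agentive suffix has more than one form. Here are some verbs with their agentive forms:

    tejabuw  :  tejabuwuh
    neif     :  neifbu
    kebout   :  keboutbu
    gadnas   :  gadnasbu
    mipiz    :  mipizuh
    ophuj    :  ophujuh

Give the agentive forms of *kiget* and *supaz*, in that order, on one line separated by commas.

The pattern is voicing of the final consonant: -bu when the stem ends in a voiceless consonant (*neif*, *kebout*, *gadnas*); -uh when the stem ends in a voiced consonant (*tejabuw*, *mipiz*, *ophuj*).
Since the final consonant of *kiget* is /t/ (voiceless), it takes -bu, giving *kigetbu*.
*supaz*: final consonant = /z/, voiced → -uh → *supazuh*.

kigetbu, supazuh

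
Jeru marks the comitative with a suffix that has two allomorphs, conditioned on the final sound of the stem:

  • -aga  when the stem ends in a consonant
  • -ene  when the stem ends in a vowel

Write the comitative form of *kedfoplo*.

Since the final sound of *kedfoplo* is /o/ (a vowel), it takes -ene, giving *kedfoploene*.

kedfoploene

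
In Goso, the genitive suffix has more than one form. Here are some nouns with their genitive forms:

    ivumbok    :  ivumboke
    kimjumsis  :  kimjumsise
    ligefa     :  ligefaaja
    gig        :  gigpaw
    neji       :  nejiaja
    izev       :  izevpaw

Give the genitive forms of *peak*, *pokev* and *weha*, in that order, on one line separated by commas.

Looking at the final sound of each stem: -e when the stem ends in a voiceless consonant (*ivumbok*, *kimjumsis*); -paw when the stem ends in a voiced consonant (*gig*, *izev*); -aja when the stem ends in a vowel (*ligefa*, *neji*).
*peak* — final sound /k/ (a voiceless consonant) → -e → *peake*.
The final sound of *pokev* is /v/, which is a voiced consonant, so the suffix is -paw, giving *pokevpaw*.
*weha*: final sound = /a/, a vowel → -aja → *wehaaja*.

peake, pokevpaw, wehaaja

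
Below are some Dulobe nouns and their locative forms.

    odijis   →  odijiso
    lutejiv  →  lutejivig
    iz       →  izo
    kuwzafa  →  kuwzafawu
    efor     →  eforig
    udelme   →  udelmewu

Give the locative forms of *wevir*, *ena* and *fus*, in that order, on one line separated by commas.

The pattern is sibilance of the final sound: -o when the stem ends in a sibilant (*odijis*, *iz*); -ig when the stem ends in a non-sibilant consonant (*lutejiv*, *efor*); -wu when the stem ends in a vowel (*kuwzafa*, *udelme*).
*wevir*: final sound = /r/, a non-sibilant consonant → -ig → *wevirig*.
The final sound of *ena* is /a/, which is a vowel, so the suffix is -wu, giving *enawu*.
*fus* — final sound /s/ (a sibilant) → -o → *fuso*.

wevirig, enawu, fuso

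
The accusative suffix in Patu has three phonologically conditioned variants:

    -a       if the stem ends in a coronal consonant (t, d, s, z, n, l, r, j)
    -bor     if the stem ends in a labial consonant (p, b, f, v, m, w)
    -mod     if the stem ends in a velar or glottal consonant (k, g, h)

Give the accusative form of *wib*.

wibbor

Since the final consonant of *wib* is /b/ (labial), it takes -bor, giving *wibbor*.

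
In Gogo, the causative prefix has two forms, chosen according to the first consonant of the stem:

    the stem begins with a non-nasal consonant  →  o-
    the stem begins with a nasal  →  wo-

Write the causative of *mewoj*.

Since the first consonant of *mewoj* is /m/ (a nasal), it takes wo-, giving *womewoj*.

womewoj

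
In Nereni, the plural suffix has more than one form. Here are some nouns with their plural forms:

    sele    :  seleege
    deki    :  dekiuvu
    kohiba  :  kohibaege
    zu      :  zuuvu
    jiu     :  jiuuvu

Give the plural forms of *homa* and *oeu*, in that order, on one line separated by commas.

homaege, oeuuvu

The suffix is conditioned by the last vowel: -uvu when the last vowel of the stem is a high vowel (*deki*, *zu*, *jiu*); -ege when the last vowel of the stem is a non-high vowel (*sele*, *kohiba*).
Since the last vowel of *homa* is /a/ (a non-high vowel), it takes -ege, giving *homaege*.
*oeu* — last vowel /u/ (a high vowel) → -uvu → *oeuuvu*.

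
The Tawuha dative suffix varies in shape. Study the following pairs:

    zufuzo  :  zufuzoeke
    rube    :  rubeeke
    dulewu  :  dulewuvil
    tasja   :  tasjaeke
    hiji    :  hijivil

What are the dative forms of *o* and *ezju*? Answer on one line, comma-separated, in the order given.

oeke, ezjuvil

The pattern is height harmony: -vil when the last vowel of the stem is a high vowel (*dulewu*, *hiji*); -eke when the last vowel of the stem is a non-high vowel (*zufuzo*, *rube*, *tasja*).
The last vowel of *o* is /o/, which is a non-high vowel, so the suffix is -eke, giving *oeke*.
*ezju*: last vowel = /u/, a high vowel → -vil → *ezjuvil*.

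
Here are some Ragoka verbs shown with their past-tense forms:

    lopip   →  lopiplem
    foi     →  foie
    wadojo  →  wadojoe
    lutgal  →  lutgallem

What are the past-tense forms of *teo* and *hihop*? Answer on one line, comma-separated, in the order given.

teoe, hihoplem

The suffix is conditioned by the final sound: -lem when the stem ends in a consonant (*lopip*, *lutgal*); -e when the stem ends in a vowel (*foi*, *wadojo*).
*teo*: final sound = /o/, a vowel → -e → *teoe*.
The final sound of *hihop* is /p/, which is a consonant, so the suffix is -lem, giving *hihoplem*.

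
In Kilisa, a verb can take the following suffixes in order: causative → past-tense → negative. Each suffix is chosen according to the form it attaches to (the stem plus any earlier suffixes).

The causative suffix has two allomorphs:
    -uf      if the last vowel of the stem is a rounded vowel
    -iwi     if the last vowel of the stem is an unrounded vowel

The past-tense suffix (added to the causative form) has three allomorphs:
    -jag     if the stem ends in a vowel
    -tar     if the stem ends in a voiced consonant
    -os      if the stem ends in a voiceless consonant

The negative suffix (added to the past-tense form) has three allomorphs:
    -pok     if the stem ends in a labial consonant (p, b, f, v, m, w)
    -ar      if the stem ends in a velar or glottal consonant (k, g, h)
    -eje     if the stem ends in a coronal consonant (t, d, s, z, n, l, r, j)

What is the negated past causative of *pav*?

Since the last vowel of *pav* is /a/ (an unrounded vowel), it takes -iwi, giving *paviwi*.
Since the final sound of the causative form *paviwi* is /i/ (a vowel), it takes -jag, giving *paviwijag*.
The final consonant of the past-tense form *paviwijag* is /g/, which is velar/glottal, so the negative suffix is -ar, giving *paviwijagar*.

paviwijagar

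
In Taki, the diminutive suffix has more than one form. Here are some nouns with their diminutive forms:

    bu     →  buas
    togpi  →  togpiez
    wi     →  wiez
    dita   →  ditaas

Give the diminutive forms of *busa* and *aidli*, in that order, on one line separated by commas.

The suffix is conditioned by the last vowel: -ez when the last vowel of the stem is a front vowel (*togpi*, *wi*); -as when the last vowel of the stem is a back vowel (*bu*, *dita*).
*busa*: last vowel = /a/, a back vowel → -as → *busaas*.
The last vowel of *aidli* is /i/, which is a front vowel, so the suffix is -ez, giving *aidliez*.

busaas, aidliez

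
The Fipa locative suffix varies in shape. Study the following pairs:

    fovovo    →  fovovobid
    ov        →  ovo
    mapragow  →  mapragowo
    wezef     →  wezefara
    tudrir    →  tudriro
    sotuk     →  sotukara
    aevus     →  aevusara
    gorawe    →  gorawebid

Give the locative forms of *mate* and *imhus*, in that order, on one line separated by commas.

The alternation tracks the final sound of the stem — -ara when the stem ends in a voiceless consonant (*wezef*, *sotuk*, *aevus*); -o when the stem ends in a voiced consonant (*ov*, *mapragow*, *tudrir*); -bid when the stem ends in a vowel (*fovovo*, *gorawe*).
Since the final sound of *mate* is /e/ (a vowel), it takes -bid, giving *matebid*.
The final sound of *imhus* is /s/, which is a voiceless consonant, so the suffix is -ara, giving *imhusara*.

matebid, imhusara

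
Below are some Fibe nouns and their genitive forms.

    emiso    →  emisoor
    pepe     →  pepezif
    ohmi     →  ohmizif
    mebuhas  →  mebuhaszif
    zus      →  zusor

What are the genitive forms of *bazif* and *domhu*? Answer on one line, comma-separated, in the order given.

The pattern is rounding harmony: -or when the last vowel of the stem is a rounded vowel (*emiso*, *zus*); -zif when the last vowel of the stem is an unrounded vowel (*pepe*, *ohmi*, *mebuhas*).
Since the last vowel of *bazif* is /i/ (an unrounded vowel), it takes -zif, giving *bazifzif*.
The last vowel of *domhu* is /u/, which is a rounded vowel, so the suffix is -or, giving *domhuor*.

bazifzif, domhuor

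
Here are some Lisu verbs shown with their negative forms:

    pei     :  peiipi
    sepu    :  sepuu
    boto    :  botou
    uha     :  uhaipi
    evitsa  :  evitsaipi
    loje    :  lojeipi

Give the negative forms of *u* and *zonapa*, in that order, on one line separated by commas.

uu, zonapaipi

Looking at the last vowel of each stem: -u when the last vowel of the stem is a rounded vowel (*sepu*, *boto*); -ipi when the last vowel of the stem is an unrounded vowel (*pei*, *uha*, *evitsa*, *loje*).
The last vowel of *u* is /u/, which is a rounded vowel, so the suffix is -u, giving *uu*.
*zonapa* — last vowel /a/ (an unrounded vowel) → -ipi → *zonapaipi*.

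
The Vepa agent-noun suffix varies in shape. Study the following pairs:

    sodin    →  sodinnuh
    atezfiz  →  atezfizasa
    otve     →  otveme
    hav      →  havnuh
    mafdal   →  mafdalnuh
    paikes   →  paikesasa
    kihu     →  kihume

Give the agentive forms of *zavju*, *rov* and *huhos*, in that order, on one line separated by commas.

zavjume, rovnuh, huhosasa

Looking at the final sound of each stem: -asa when the stem ends in a sibilant (*atezfiz*, *paikes*); -nuh when the stem ends in a non-sibilant consonant (*sodin*, *hav*, *mafdal*); -me when the stem ends in a vowel (*otve*, *kihu*).
*zavju*: final sound = /u/, a vowel → -me → *zavjume*.
Since the final sound of *rov* is /v/ (a non-sibilant consonant), it takes -nuh, giving *rovnuh*.
Since the final sound of *huhos* is /s/ (a sibilant), it takes -asa, giving *huhosasa*.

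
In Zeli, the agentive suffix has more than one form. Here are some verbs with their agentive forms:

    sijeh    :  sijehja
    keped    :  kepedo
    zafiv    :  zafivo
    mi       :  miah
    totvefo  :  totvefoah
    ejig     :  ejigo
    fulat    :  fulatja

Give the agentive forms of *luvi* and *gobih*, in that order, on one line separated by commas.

The pattern is voicing of the final sound: -ja when the stem ends in a voiceless consonant (*sijeh*, *fulat*); -o when the stem ends in a voiced consonant (*keped*, *zafiv*, *ejig*); -ah when the stem ends in a vowel (*mi*, *totvefo*).
*luvi* — final sound /i/ (a vowel) → -ah → *luviah*.
The final sound of *gobih* is /h/, which is a voiceless consonant, so the suffix is -ja, giving *gobihja*.

luviah, gobihja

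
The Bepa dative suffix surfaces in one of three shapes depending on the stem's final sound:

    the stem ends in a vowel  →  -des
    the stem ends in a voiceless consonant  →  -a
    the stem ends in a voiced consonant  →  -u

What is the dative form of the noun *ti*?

The final sound of *ti* is /i/, which is a vowel, so the suffix is -des, giving *tides*.

tides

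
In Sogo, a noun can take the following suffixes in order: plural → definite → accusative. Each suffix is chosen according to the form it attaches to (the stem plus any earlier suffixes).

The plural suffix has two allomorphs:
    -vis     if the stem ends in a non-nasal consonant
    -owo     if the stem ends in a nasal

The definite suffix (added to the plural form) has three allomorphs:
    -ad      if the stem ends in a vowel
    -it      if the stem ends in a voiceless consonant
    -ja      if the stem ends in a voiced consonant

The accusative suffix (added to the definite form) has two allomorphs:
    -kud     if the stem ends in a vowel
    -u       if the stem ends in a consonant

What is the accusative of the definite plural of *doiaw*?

doiawvisitu

*doiaw*: final consonant = /w/, non-nasal → -vis → *doiawvis*.
The final sound of the plural form *doiawvis* is /s/, which is a voiceless consonant, so the definite suffix is -it, giving *doiawvisit*.
The final sound of the definite form *doiawvisit* is /t/, which is a consonant, so the accusative suffix is -u, giving *doiawvisitu*.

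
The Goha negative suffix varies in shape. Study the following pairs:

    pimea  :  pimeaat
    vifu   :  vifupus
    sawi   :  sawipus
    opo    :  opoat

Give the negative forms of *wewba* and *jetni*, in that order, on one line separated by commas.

The alternation tracks the last vowel of the stem — -pus when the last vowel of the stem is a high vowel (*vifu*, *sawi*); -at when the last vowel of the stem is a non-high vowel (*pimea*, *opo*).
*wewba*: last vowel = /a/, a non-high vowel → -at → *wewbaat*.
Since the last vowel of *jetni* is /i/ (a high vowel), it takes -pus, giving *jetnipus*.

wewbaat, jetnipus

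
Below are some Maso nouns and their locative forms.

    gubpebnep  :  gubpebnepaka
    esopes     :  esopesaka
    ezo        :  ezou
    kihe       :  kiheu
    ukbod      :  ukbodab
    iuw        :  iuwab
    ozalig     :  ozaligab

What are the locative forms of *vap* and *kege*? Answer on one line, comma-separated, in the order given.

Looking at the final sound of each stem: -aka when the stem ends in a voiceless consonant (*gubpebnep*, *esopes*); -ab when the stem ends in a voiced consonant (*ukbod*, *iuw*, *ozalig*); -u when the stem ends in a vowel (*ezo*, *kihe*).
The final sound of *vap* is /p/, which is a voiceless consonant, so the suffix is -aka, giving *vapaka*.
The final sound of *kege* is /e/, which is a vowel, so the suffix is -u, giving *kegeu*.

vapaka, kegeu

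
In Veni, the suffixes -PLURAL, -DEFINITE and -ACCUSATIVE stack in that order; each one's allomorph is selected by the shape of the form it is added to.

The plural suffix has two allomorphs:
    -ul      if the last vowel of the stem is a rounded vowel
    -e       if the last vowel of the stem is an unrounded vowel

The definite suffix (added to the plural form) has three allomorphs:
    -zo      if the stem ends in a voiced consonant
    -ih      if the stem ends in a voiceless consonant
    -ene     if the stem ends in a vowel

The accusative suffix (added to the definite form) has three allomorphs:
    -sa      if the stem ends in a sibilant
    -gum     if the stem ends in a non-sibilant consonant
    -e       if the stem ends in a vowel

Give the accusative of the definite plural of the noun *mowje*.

mowjeeenee

*mowje*: last vowel = /e/, an unrounded vowel → -e → *mowjee*.
Since the final sound of the plural form *mowjee* is /e/ (a vowel), it takes -ene, giving *mowjeeene*.
The definite form *mowjeeene* — final sound /e/ (a vowel) → -e → *mowjeeenee*.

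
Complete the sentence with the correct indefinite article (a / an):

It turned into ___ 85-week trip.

The indefinite article is chosen by the initial *sound* of the following word, not its spelling.
The number *85* is spoken "eighty-…", beginning with /ˈeɪti/ — a vowel sound.
So the article is *an*: It turned into an 85-week trip.

an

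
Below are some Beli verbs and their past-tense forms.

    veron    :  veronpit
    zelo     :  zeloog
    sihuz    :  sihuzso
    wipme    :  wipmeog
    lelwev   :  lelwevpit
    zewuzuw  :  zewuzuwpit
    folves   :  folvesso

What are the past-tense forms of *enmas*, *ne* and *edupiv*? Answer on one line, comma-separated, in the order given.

enmasso, neog, edupivpit

Looking at the final sound of each stem: -so when the stem ends in a sibilant (*sihuz*, *folves*); -pit when the stem ends in a non-sibilant consonant (*veron*, *lelwev*, *zewuzuw*); -og when the stem ends in a vowel (*zelo*, *wipme*).
The final sound of *enmas* is /s/, which is a sibilant, so the suffix is -so, giving *enmasso*.
*ne* — final sound /e/ (a vowel) → -og → *neog*.
The final sound of *edupiv* is /v/, which is a non-sibilant consonant, so the suffix is -pit, giving *edupivpit*.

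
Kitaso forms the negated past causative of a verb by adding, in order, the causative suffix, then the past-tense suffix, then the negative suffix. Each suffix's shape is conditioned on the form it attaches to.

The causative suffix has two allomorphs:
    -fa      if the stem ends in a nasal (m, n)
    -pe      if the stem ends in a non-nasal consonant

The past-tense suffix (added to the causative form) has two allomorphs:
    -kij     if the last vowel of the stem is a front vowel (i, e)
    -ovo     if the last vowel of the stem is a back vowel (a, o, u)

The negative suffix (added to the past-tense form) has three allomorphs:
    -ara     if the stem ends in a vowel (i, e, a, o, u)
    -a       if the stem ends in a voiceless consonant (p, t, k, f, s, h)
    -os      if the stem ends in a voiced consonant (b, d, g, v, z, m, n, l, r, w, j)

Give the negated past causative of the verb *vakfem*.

Since the final consonant of *vakfem* is /m/ (a nasal), it takes -fa, giving *vakfemfa*.
The last vowel of the causative form *vakfemfa* is /a/, which is a back vowel, so the past-tense suffix is -ovo, giving *vakfemfaovo*.
The past-tense form *vakfemfaovo*: final sound = /o/, a vowel → -ara → *vakfemfaovoara*.

vakfemfaovoara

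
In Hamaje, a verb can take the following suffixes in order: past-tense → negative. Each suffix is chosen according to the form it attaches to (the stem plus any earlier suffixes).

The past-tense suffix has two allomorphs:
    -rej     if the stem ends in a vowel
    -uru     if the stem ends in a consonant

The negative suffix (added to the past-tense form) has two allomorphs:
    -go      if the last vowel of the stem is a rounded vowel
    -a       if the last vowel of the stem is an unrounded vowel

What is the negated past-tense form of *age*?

Since the final sound of *age* is /e/ (a vowel), it takes -rej, giving *agerej*.
The last vowel of the past-tense form *agerej* is /e/, which is an unrounded vowel, so the negative suffix is -a, giving *agereja*.

agereja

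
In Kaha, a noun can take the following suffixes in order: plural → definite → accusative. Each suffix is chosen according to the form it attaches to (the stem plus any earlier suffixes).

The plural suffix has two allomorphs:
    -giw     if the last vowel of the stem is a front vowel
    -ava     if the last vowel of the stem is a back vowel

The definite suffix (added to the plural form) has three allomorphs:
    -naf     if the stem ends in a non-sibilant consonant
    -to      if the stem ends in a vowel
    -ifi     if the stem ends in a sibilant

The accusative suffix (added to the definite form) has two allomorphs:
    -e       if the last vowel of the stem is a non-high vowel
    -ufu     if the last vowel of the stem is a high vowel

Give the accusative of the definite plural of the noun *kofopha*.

kofophaavatoe

The last vowel of *kofopha* is /a/, which is a back vowel, so the plural suffix is -ava, giving *kofophaava*.
Since the final sound of the plural form *kofophaava* is /a/ (a vowel), it takes -to, giving *kofophaavato*.
The last vowel of the definite form *kofophaavato* is /o/, which is a non-high vowel, so the accusative suffix is -e, giving *kofophaavatoe*.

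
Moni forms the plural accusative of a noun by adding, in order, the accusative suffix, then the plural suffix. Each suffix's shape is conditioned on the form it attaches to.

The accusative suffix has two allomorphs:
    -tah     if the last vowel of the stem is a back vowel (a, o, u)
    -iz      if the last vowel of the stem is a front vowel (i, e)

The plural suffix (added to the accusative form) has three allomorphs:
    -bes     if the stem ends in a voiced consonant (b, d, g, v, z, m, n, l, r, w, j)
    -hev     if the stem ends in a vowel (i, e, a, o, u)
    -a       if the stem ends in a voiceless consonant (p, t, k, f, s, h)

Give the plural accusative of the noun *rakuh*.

rakuhtaha

*rakuh*: last vowel = /u/, a back vowel → -tah → *rakuhtah*.
The accusative form *rakuhtah* — final sound /h/ (a voiceless consonant) → -a → *rakuhtaha*.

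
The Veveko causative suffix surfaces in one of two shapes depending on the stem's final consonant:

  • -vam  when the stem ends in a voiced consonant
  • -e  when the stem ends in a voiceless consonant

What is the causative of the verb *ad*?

*ad* — final consonant /d/ (voiced) → -vam → *advam*.

advam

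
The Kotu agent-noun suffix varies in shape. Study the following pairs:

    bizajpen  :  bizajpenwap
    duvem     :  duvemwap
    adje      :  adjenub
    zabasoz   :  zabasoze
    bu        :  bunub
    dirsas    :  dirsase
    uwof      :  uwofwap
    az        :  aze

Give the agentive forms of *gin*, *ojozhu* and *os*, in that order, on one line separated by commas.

ginwap, ojozhunub, ose

The pattern is sibilance of the final sound: -e when the stem ends in a sibilant (*zabasoz*, *dirsas*, *az*); -wap when the stem ends in a non-sibilant consonant (*bizajpen*, *duvem*, *uwof*); -nub when the stem ends in a vowel (*adje*, *bu*).
Since the final sound of *gin* is /n/ (a non-sibilant consonant), it takes -wap, giving *ginwap*.
The final sound of *ojozhu* is /u/, which is a vowel, so the suffix is -nub, giving *ojozhunub*.
*os*: final sound = /s/, a sibilant → -e → *ose*.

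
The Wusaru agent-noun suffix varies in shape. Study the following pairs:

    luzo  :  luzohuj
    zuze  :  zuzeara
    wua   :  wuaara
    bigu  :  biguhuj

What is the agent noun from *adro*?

The pattern is rounding harmony: -huj when the last vowel of the stem is a rounded vowel (*luzo*, *bigu*); -ara when the last vowel of the stem is an unrounded vowel (*zuze*, *wua*).
*adro* — last vowel /o/ (a rounded vowel) → -huj → *adrohuj*.

adrohuj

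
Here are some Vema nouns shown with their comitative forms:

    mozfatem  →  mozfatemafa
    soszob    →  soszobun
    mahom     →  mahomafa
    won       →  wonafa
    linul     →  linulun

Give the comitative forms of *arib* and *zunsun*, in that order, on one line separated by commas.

aribun, zunsunafa

Looking at the final consonant of each stem: -afa when the stem ends in a nasal (*mozfatem*, *mahom*, *won*); -un when the stem ends in a non-nasal consonant (*soszob*, *linul*).
Since the final consonant of *arib* is /b/ (non-nasal), it takes -un, giving *aribun*.
The final consonant of *zunsun* is /n/, which is a nasal, so the suffix is -afa, giving *zunsunafa*.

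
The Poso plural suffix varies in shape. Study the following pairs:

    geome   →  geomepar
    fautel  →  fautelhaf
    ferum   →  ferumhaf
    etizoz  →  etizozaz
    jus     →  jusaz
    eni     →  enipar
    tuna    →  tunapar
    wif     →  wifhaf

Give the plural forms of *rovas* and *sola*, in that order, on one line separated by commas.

The alternation tracks the final sound of the stem — -az when the stem ends in a sibilant (*etizoz*, *jus*); -haf when the stem ends in a non-sibilant consonant (*fautel*, *ferum*, *wif*); -par when the stem ends in a vowel (*geome*, *eni*, *tuna*).
*rovas* — final sound /s/ (a sibilant) → -az → *rovasaz*.
*sola*: final sound = /a/, a vowel → -par → *solapar*.

rovasaz, solapar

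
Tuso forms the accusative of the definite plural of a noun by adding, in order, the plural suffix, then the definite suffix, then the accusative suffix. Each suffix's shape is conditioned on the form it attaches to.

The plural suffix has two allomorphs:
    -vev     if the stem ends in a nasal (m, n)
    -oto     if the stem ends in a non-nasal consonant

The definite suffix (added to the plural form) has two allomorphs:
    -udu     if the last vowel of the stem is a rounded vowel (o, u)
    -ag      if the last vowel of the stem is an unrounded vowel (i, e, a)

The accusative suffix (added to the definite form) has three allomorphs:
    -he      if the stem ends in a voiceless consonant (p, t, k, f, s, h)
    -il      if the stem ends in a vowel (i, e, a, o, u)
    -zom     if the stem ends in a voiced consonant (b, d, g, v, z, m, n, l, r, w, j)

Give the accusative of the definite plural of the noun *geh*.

gehotouduil

*geh* — final consonant /h/ (non-nasal) → -oto → *gehoto*.
The last vowel of the plural form *gehoto* is /o/, which is a rounded vowel, so the definite suffix is -udu, giving *gehotoudu*.
The definite form *gehotoudu*: final sound = /u/, a vowel → -il → *gehotouduil*.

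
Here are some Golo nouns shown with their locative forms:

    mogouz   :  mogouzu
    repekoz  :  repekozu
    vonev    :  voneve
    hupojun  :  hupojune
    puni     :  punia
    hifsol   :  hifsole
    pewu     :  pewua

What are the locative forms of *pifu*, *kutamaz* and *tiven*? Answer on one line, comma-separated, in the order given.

The pattern is sibilance of the final sound: -u when the stem ends in a sibilant (*mogouz*, *repekoz*); -e when the stem ends in a non-sibilant consonant (*vonev*, *hupojun*, *hifsol*); -a when the stem ends in a vowel (*puni*, *pewu*).
Since the final sound of *pifu* is /u/ (a vowel), it takes -a, giving *pifua*.
*kutamaz* — final sound /z/ (a sibilant) → -u → *kutamazu*.
*tiven*: final sound = /n/, a non-sibilant consonant → -e → *tivene*.

pifua, kutamazu, tivene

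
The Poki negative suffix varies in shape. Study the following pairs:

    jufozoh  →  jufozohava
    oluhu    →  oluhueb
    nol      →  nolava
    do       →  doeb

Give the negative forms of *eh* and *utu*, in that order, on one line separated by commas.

ehava, utueb

The suffix is conditioned by the final sound: -ava when the stem ends in a consonant (*jufozoh*, *nol*); -eb when the stem ends in a vowel (*oluhu*, *do*).
Since the final sound of *eh* is /h/ (a consonant), it takes -ava, giving *ehava*.
*utu* — final sound /u/ (a vowel) → -eb → *utueb*.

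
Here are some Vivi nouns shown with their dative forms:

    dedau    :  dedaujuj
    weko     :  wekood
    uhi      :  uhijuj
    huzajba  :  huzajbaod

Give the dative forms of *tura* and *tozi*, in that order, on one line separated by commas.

The alternation tracks the last vowel of the stem — -juj when the last vowel of the stem is a high vowel (*dedau*, *uhi*); -od when the last vowel of the stem is a non-high vowel (*weko*, *huzajba*).
*tura* — last vowel /a/ (a non-high vowel) → -od → *turaod*.
Since the last vowel of *tozi* is /i/ (a high vowel), it takes -juj, giving *tozijuj*.

turaod, tozijuj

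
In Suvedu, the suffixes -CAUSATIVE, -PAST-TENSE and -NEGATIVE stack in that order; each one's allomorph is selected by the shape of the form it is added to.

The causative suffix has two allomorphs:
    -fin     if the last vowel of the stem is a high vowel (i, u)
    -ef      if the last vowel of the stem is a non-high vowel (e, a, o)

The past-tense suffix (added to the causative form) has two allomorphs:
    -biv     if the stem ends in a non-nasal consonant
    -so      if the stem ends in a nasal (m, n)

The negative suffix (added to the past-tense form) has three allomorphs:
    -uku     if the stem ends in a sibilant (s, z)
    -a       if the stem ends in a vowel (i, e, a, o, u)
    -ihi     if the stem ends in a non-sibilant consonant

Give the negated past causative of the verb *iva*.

ivaefbivihi

Since the last vowel of *iva* is /a/ (a non-high vowel), it takes -ef, giving *ivaef*.
The causative form *ivaef* — final consonant /f/ (non-nasal) → -biv → *ivaefbiv*.
Since the final sound of the past-tense form *ivaefbiv* is /v/ (a non-sibilant consonant), it takes -ihi, giving *ivaefbivihi*.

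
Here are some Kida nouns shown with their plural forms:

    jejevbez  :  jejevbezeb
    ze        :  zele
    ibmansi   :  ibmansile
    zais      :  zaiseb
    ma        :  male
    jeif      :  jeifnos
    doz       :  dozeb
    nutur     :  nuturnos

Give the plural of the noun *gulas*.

gulaseb

The pattern is sibilance of the final sound: -eb when the stem ends in a sibilant (*jejevbez*, *zais*, *doz*); -nos when the stem ends in a non-sibilant consonant (*jeif*, *nutur*); -le when the stem ends in a vowel (*ze*, *ibmansi*, *ma*).
*gulas*: final sound = /s/, a sibilant → -eb → *gulaseb*.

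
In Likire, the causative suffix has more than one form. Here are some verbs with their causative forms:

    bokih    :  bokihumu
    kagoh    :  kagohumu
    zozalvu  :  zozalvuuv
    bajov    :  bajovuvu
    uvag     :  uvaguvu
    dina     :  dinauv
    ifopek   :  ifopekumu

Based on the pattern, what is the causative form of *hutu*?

hutuuv

Looking at the final sound of each stem: -umu when the stem ends in a voiceless consonant (*bokih*, *kagoh*, *ifopek*); -uvu when the stem ends in a voiced consonant (*bajov*, *uvag*); -uv when the stem ends in a vowel (*zozalvu*, *dina*).
*hutu*: final sound = /u/, a vowel → -uv → *hutuuv*.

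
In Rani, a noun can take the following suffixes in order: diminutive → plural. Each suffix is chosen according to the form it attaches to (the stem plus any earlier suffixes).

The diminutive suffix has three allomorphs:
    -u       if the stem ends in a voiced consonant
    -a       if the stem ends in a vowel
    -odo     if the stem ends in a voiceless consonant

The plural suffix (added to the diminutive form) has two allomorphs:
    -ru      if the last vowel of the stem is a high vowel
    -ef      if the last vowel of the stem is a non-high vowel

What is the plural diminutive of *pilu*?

The final sound of *pilu* is /u/, which is a vowel, so the diminutive suffix is -a, giving *pilua*.
The diminutive form *pilua*: last vowel = /a/, a non-high vowel → -ef → *piluaef*.

piluaef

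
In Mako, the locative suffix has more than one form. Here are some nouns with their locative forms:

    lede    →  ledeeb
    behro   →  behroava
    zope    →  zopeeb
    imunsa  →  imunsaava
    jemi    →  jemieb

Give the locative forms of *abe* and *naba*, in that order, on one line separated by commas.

The alternation tracks the last vowel of the stem — -eb when the last vowel of the stem is a front vowel (*lede*, *zope*, *jemi*); -ava when the last vowel of the stem is a back vowel (*behro*, *imunsa*).
The last vowel of *abe* is /e/, which is a front vowel, so the suffix is -eb, giving *abeeb*.
*naba*: last vowel = /a/, a back vowel → -ava → *nabaava*.

abeeb, nabaava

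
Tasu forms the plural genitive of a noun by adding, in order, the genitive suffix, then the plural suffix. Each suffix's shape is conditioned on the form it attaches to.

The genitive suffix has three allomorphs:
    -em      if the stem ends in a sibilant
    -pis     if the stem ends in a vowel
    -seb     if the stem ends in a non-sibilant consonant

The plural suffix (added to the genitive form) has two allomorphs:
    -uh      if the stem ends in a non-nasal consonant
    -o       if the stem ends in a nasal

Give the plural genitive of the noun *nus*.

nusemo

*nus* — final sound /s/ (a sibilant) → -em → *nusem*.
The genitive form *nusem* — final consonant /m/ (a nasal) → -o → *nusemo*.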